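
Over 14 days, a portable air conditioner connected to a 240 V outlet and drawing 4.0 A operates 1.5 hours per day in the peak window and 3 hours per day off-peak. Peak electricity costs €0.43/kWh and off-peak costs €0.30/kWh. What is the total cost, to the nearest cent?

Power = 4.0 A × 240 V = 960 W = 0.96 kW
Peak energy = 0.96 kW × 1.5 h × 14 = 20.16 kWh
Off-peak energy = 0.96 kW × 3 h × 14 = 40.32 kWh
Cost = 20.16 × €0.43 + 40.32 × €0.30 = €8.6688 + €12.096 = €20.76

€20.76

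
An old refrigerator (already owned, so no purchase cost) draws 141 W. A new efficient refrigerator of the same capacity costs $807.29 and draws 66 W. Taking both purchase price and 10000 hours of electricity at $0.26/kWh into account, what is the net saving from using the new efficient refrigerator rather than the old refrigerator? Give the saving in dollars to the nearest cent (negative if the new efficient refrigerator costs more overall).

-$612.29

old refrigerator: $0.00 + (141/1000) kW × 10000 h × $0.26 = $0.00 + $366.6 = $366.6
new efficient refrigerator: $807.29 + (66/1000) kW × 10000 h × $0.26 = $807.29 + $171.6 = $978.89
Saving = $366.6 − $978.89 = −$612.29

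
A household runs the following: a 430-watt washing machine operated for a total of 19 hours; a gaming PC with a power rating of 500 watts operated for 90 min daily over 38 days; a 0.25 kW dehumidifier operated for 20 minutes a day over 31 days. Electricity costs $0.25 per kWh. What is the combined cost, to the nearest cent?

$9.81

washing machine: 0.43 kW × 19 h = 8.17 kWh
gaming PC: Runtime = 90 min × 38 = 3420 min = 57 h
gaming PC: 0.5 kW × 57 h = 28.5 kWh
dehumidifier: Runtime = 20 min × 31 = 620 min = 10.333333… h
dehumidifier: 0.25 kW × 10.333333… h = 2.583333… kWh
Total energy = 39.253333… kWh
Cost = 39.253333… × $0.25 = $9.81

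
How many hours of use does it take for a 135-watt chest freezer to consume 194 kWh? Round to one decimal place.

1437.0 h

Hours = 194 kWh ÷ 0.135 kW = 1437.0 h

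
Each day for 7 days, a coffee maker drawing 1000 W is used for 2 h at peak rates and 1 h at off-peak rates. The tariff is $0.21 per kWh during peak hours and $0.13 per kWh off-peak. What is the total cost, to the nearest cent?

Peak energy = 1 kW × 2 h × 7 = 14 kWh
Off-peak energy = 1 kW × 1 h × 7 = 7 kWh
Cost = 14 × $0.21 + 7 × $0.13 = $2.94 + $0.91 = $3.85

$3.85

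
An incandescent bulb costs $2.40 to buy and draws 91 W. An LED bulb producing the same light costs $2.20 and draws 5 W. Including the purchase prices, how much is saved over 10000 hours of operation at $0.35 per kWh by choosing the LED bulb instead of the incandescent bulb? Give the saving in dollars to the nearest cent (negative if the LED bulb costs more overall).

incandescent bulb: $2.40 + (91/1000) kW × 10000 h × $0.35 = $2.40 + $318.5 = $320.9
LED bulb: $2.20 + (5/1000) kW × 10000 h × $0.35 = $2.20 + $17.5 = $19.7
Saving = $320.9 − $19.7 = $301.2

$301.20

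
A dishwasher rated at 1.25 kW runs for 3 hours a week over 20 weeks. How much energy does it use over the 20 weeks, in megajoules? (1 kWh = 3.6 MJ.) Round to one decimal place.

Runtime = 3 h/week × 20 weeks = 60 h
Energy = 1.25 kW × 60 h = 75 kWh
= 75 × 3.6 MJ = 270.0 MJ

270.0 MJ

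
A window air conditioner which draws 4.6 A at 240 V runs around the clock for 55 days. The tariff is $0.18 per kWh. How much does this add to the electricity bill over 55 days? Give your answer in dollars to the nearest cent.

$262.31

Power = 4.6 A × 240 V = 1104 W = 1.104 kW
Runtime = 24 h × 55 = 1320 h
Energy = 1.104 kW × 1320 h = 1457.28 kWh
Cost = 1457.28 kWh × $0.18/kWh = $262.31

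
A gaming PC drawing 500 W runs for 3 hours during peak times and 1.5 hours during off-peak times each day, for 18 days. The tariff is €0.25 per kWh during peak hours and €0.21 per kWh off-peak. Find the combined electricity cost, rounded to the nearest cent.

€9.59

Peak energy = 0.5 kW × 3 h × 18 = 27 kWh
Off-peak energy = 0.5 kW × 1.5 h × 18 = 13.5 kWh
Cost = 27 × €0.25 + 13.5 × €0.21 = €6.75 + €2.835 = €9.59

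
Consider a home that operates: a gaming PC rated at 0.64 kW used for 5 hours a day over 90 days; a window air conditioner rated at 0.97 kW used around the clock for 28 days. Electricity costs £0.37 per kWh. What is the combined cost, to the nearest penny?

gaming PC: Runtime = 5 h/day × 90 days = 450 h
gaming PC: 0.64 kW × 450 h = 288 kWh
window air conditioner: Runtime = 24 h × 28 = 672 h
window air conditioner: 0.97 kW × 672 h = 651.84 kWh
Total energy = 939.84 kWh
Cost = 939.84 × £0.37 = £347.74

£347.74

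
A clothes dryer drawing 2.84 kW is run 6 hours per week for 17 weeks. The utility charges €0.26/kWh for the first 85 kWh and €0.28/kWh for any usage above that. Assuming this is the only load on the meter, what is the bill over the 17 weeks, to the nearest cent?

€79.41

Runtime = 6 h/week × 17 weeks = 102 h
Energy = 2.84 kW × 102 h = 289.68 kWh
Tier 1 (0–85 kWh): 85 × €0.26 = €22.1
Above 85 kWh: 204.68 × €0.28 = €57.3104
Bill = €79.41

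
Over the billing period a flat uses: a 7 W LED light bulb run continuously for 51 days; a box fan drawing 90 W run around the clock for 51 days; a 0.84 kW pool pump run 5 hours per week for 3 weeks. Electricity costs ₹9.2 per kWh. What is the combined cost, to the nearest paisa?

₹1208.22

LED light bulb: Runtime = 24 h × 51 = 1224 h
LED light bulb: 0.007 kW × 1224 h = 8.568 kWh
box fan: Runtime = 24 h × 51 = 1224 h
box fan: 0.09 kW × 1224 h = 110.16 kWh
pool pump: Runtime = 5 h/week × 3 weeks = 15 h
pool pump: 0.84 kW × 15 h = 12.6 kWh
Total energy = 131.328 kWh
Cost = 131.328 × ₹9.2 = ₹1208.22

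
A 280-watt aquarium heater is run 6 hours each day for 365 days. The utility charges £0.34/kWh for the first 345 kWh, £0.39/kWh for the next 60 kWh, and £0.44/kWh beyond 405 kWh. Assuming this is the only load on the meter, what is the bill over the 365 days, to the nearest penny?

Runtime = 6 h/day × 365 days = 2190 h
Energy = 0.28 kW × 2190 h = 613.2 kWh
Tier 1 (0–345 kWh): 345 × £0.34 = £117.3
Tier 2 (345–405 kWh): 60 × £0.39 = £23.4
Above 405 kWh: 208.2 × £0.44 = £91.608
Bill = £232.31

£232.31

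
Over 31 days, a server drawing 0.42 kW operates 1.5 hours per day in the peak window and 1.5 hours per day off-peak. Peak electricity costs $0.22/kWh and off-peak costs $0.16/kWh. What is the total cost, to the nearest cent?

$7.42

Peak energy = 0.42 kW × 1.5 h × 31 = 19.53 kWh
Off-peak energy = 0.42 kW × 1.5 h × 31 = 19.53 kWh
Cost = 19.53 × $0.22 + 19.53 × $0.16 = $4.2966 + $3.1248 = $7.42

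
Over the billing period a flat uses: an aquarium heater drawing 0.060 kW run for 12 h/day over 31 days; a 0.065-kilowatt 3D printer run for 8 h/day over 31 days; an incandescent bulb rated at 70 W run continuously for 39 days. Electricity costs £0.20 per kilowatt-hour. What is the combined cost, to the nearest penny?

£20.79

aquarium heater: Runtime = 12 h/day × 31 days = 372 h
aquarium heater: 0.06 kW × 372 h = 22.32 kWh
3D printer: Runtime = 8 h/day × 31 days = 248 h
3D printer: 0.065 kW × 248 h = 16.12 kWh
incandescent bulb: Runtime = 24 h × 39 = 936 h
incandescent bulb: 0.07 kW × 936 h = 65.52 kWh
Total energy = 103.96 kWh
Cost = 103.96 × £0.20 = £20.79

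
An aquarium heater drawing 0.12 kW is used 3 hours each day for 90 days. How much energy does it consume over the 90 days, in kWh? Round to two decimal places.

32.40 kWh

Runtime = 3 h/day × 90 days = 270 h
Energy = 0.12 kW × 270 h = 32.4 kWh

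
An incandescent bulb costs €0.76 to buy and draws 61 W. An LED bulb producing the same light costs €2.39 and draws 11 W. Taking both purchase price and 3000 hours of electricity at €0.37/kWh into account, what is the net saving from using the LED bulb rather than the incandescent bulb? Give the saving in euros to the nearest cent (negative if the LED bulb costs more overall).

€53.87

incandescent bulb: €0.76 + (61/1000) kW × 3000 h × €0.37 = €0.76 + €67.71 = €68.47
LED bulb: €2.39 + (11/1000) kW × 3000 h × €0.37 = €2.39 + €12.21 = €14.6
Saving = €68.47 − €14.6 = €53.87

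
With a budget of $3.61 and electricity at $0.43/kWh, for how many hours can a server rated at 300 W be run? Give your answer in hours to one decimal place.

28.0 h

Energy available = $3.61 ÷ $0.43/kWh = 8.3953 kWh
Hours = 8.3953 kWh ÷ 0.3 kW = 28.0 h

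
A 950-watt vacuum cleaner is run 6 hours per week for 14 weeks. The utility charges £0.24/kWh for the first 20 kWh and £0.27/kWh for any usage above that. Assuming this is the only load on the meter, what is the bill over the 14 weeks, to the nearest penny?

Runtime = 6 h/week × 14 weeks = 84 h
Energy = 0.95 kW × 84 h = 79.8 kWh
Tier 1 (0–20 kWh): 20 × £0.24 = £4.8
Above 20 kWh: 59.8 × £0.27 = £16.146
Bill = £20.95

£20.95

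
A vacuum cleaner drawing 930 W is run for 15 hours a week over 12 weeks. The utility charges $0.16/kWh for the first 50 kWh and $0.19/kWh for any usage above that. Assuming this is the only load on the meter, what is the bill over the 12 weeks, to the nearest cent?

$30.31

Runtime = 15 h/week × 12 weeks = 180 h
Energy = 0.93 kW × 180 h = 167.4 kWh
Tier 1 (0–50 kWh): 50 × $0.16 = $8
Above 50 kWh: 117.4 × $0.19 = $22.306
Bill = $30.31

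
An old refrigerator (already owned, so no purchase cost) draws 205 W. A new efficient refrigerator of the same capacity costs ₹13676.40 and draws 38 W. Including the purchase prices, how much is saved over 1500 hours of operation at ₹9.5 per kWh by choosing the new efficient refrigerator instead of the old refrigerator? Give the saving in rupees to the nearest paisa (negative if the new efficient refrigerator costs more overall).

old refrigerator: ₹0.00 + (205/1000) kW × 1500 h × ₹9.5 = ₹0.00 + ₹2921.25 = ₹2921.25
new efficient refrigerator: ₹13676.40 + (38/1000) kW × 1500 h × ₹9.5 = ₹13676.40 + ₹541.5 = ₹14217.9
Saving = ₹2921.25 − ₹14217.9 = −₹11296.65

-₹11296.65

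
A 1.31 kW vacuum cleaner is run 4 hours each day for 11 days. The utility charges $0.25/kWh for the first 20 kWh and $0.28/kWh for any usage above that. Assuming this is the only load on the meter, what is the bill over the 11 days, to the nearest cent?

Runtime = 4 h/day × 11 days = 44 h
Energy = 1.31 kW × 44 h = 57.64 kWh
Tier 1 (0–20 kWh): 20 × $0.25 = $5
Above 20 kWh: 37.64 × $0.28 = $10.5392
Bill = $15.54

$15.54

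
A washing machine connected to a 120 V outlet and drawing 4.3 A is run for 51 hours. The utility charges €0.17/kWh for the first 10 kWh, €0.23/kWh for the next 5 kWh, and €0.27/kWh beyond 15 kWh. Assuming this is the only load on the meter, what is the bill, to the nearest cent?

€5.91

Power = 4.3 A × 120 V = 516 W = 0.516 kW
Energy = 0.516 kW × 51 h = 26.316 kWh
Tier 1 (0–10 kWh): 10 × €0.17 = €1.7
Tier 2 (10–15 kWh): 5 × €0.23 = €1.15
Above 15 kWh: 11.316 × €0.27 = €3.05532
Bill = €5.91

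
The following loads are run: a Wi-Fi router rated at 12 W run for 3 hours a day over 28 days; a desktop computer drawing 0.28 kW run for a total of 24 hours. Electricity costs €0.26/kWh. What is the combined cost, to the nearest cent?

€2.01

Wi-Fi router: Runtime = 3 h/day × 28 days = 84 h
Wi-Fi router: 0.012 kW × 84 h = 1.008 kWh
desktop computer: 0.28 kW × 24 h = 6.72 kWh
Total energy = 7.728 kWh
Cost = 7.728 × €0.26 = €2.01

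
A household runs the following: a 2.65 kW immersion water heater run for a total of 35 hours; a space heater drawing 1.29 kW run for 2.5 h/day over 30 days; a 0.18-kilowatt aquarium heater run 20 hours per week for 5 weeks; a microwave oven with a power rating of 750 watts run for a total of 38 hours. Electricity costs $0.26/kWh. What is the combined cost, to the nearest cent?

immersion water heater: 2.65 kW × 35 h = 92.75 kWh
space heater: Runtime = 2.5 h/day × 30 days = 75 h
space heater: 1.29 kW × 75 h = 96.75 kWh
aquarium heater: Runtime = 20 h/week × 5 weeks = 100 h
aquarium heater: 0.18 kW × 100 h = 18 kWh
microwave oven: 0.75 kW × 38 h = 28.5 kWh
Total energy = 236 kWh
Cost = 236 × $0.26 = $61.36

$61.36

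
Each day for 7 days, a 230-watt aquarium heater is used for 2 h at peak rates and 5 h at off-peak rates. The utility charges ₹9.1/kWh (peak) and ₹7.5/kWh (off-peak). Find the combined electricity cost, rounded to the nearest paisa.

Peak energy = 0.23 kW × 2 h × 7 = 3.22 kWh
Off-peak energy = 0.23 kW × 5 h × 7 = 8.05 kWh
Cost = 3.22 × ₹9.1 + 8.05 × ₹7.5 = ₹29.302 + ₹60.375 = ₹89.68

₹89.68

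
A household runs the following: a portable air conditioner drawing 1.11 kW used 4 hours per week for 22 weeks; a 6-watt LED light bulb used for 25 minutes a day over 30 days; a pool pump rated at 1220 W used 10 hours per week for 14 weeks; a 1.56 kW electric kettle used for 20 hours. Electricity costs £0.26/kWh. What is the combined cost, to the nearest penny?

portable air conditioner: Runtime = 4 h/week × 22 weeks = 88 h
portable air conditioner: 1.11 kW × 88 h = 97.68 kWh
LED light bulb: Runtime = 25 min × 30 = 750 min = 12.5 h
LED light bulb: 0.006 kW × 12.5 h = 0.075 kWh
pool pump: Runtime = 10 h/week × 14 weeks = 140 h
pool pump: 1.22 kW × 140 h = 170.8 kWh
electric kettle: 1.56 kW × 20 h = 31.2 kWh
Total energy = 299.755 kWh
Cost = 299.755 × £0.26 = £77.94

£77.94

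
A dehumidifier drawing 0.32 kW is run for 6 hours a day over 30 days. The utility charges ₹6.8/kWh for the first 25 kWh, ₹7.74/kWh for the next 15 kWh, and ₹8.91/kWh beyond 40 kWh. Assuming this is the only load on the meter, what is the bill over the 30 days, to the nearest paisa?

₹442.92

Runtime = 6 h/day × 30 days = 180 h
Energy = 0.32 kW × 180 h = 57.6 kWh
Tier 1 (0–25 kWh): 25 × ₹6.8 = ₹170
Tier 2 (25–40 kWh): 15 × ₹7.74 = ₹116.1
Above 40 kWh: 17.6 × ₹8.91 = ₹156.816
Bill = ₹442.92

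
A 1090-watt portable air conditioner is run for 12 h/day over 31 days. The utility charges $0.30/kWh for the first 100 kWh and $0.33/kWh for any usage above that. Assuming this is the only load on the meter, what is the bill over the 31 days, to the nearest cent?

$130.81

Runtime = 12 h/day × 31 days = 372 h
Energy = 1.09 kW × 372 h = 405.48 kWh
Tier 1 (0–100 kWh): 100 × $0.30 = $30
Above 100 kWh: 305.48 × $0.33 = $100.8084
Bill = $130.81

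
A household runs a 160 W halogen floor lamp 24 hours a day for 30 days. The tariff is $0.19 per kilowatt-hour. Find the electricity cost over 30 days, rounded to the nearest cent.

Runtime = 24 h × 30 = 720 h
Energy = 0.16 kW × 720 h = 115.2 kWh
Cost = 115.2 kWh × $0.19/kWh = $21.89

$21.89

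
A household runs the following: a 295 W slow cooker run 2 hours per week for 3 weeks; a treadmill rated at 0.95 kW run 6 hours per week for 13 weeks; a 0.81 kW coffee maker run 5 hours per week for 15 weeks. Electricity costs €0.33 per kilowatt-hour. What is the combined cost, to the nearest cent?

€45.08

slow cooker: Runtime = 2 h/week × 3 weeks = 6 h
slow cooker: 0.295 kW × 6 h = 1.77 kWh
treadmill: Runtime = 6 h/week × 13 weeks = 78 h
treadmill: 0.95 kW × 78 h = 74.1 kWh
coffee maker: Runtime = 5 h/week × 15 weeks = 75 h
coffee maker: 0.81 kW × 75 h = 60.75 kWh
Total energy = 136.62 kWh
Cost = 136.62 × €0.33 = €45.08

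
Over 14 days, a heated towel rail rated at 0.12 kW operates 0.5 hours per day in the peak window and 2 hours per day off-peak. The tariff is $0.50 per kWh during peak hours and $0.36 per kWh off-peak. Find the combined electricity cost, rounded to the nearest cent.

Peak energy = 0.12 kW × 0.5 h × 14 = 0.84 kWh
Off-peak energy = 0.12 kW × 2 h × 14 = 3.36 kWh
Cost = 0.84 × $0.50 + 3.36 × $0.36 = $0.42 + $1.2096 = $1.63

$1.63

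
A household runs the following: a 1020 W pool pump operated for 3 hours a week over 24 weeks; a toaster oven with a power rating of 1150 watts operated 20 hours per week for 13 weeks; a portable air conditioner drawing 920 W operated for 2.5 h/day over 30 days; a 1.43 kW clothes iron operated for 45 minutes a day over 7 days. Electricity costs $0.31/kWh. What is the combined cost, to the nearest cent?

$139.17

pool pump: Runtime = 3 h/week × 24 weeks = 72 h
pool pump: 1.02 kW × 72 h = 73.44 kWh
toaster oven: Runtime = 20 h/week × 13 weeks = 260 h
toaster oven: 1.15 kW × 260 h = 299 kWh
portable air conditioner: Runtime = 2.5 h/day × 30 days = 75 h
portable air conditioner: 0.92 kW × 75 h = 69 kWh
clothes iron: Runtime = 45 min × 7 = 315 min = 5.25 h
clothes iron: 1.43 kW × 5.25 h = 7.5075 kWh
Total energy = 448.9475 kWh
Cost = 448.9475 × $0.31 = $139.17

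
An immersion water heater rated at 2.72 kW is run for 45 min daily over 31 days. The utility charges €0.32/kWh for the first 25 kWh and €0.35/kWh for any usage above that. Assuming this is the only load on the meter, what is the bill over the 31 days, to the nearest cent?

Runtime = 45 min × 31 = 1395 min = 23.25 h
Energy = 2.72 kW × 23.25 h = 63.24 kWh
Tier 1 (0–25 kWh): 25 × €0.32 = €8
Above 25 kWh: 38.24 × €0.35 = €13.384
Bill = €21.38

€21.38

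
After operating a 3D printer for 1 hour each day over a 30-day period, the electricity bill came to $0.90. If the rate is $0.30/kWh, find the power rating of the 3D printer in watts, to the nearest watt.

100 W

Energy = $0.90 ÷ $0.30/kWh = 3 kWh
Runtime = 1 h/day × 30 days = 30 h
Power = 3 kWh ÷ 30 h = 0.1 kW = 100 W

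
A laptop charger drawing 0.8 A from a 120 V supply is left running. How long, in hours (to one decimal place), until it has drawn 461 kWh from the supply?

Power = 0.8 A × 120 V = 96 W = 0.096 kW
Hours = 461 kWh ÷ 0.096 kW = 4802.1 h

4802.1 h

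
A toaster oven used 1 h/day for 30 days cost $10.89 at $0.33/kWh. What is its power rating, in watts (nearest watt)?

Energy = $10.89 ÷ $0.33/kWh = 33 kWh
Runtime = 1 h/day × 30 days = 30 h
Power = 33 kWh ÷ 30 h = 1.1 kW = 1100 W

1100 W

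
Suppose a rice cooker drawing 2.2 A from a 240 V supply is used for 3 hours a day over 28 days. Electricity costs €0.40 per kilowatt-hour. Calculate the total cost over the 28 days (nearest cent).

€17.74

Power = 2.2 A × 240 V = 528 W = 0.528 kW
Runtime = 3 h/day × 28 days = 84 h
Energy = 0.528 kW × 84 h = 44.352 kWh
Cost = 44.352 kWh × €0.40/kWh = €17.74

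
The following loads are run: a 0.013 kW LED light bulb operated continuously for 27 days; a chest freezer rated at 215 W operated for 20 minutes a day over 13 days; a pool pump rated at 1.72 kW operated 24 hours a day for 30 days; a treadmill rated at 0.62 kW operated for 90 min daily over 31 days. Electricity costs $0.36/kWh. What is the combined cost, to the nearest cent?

$459.57

LED light bulb: Runtime = 24 h × 27 = 648 h
LED light bulb: 0.013 kW × 648 h = 8.424 kWh
chest freezer: Runtime = 20 min × 13 = 260 min = 4.333333… h
chest freezer: 0.215 kW × 4.333333… h = 0.931666… kWh
pool pump: Runtime = 24 h × 30 = 720 h
pool pump: 1.72 kW × 720 h = 1238.4 kWh
treadmill: Runtime = 90 min × 31 = 2790 min = 46.5 h
treadmill: 0.62 kW × 46.5 h = 28.83 kWh
Total energy = 1276.585666… kWh
Cost = 1276.585666… × $0.36 = $459.57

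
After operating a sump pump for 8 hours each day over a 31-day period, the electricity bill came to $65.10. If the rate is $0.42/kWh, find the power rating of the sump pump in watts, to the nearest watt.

625 W

Energy = $65.10 ÷ $0.42/kWh = 155 kWh
Runtime = 8 h/day × 31 days = 248 h
Power = 155 kWh ÷ 248 h = 0.625 kW = 625 W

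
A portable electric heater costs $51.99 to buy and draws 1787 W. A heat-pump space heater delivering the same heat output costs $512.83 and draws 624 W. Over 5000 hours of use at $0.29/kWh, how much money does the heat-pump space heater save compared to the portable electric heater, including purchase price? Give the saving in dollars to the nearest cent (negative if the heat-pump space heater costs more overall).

$1225.51

portable electric heater: $51.99 + (1787/1000) kW × 5000 h × $0.29 = $51.99 + $2591.15 = $2643.14
heat-pump space heater: $512.83 + (624/1000) kW × 5000 h × $0.29 = $512.83 + $904.8 = $1417.63
Saving = $2643.14 − $1417.63 = $1225.51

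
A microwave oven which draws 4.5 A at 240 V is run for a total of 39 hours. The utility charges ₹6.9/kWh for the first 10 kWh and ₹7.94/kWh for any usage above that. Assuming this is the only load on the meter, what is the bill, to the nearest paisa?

₹324.03

Power = 4.5 A × 240 V = 1080 W = 1.08 kW
Energy = 1.08 kW × 39 h = 42.12 kWh
Tier 1 (0–10 kWh): 10 × ₹6.9 = ₹69
Above 10 kWh: 32.12 × ₹7.94 = ₹255.0328
Bill = ₹324.03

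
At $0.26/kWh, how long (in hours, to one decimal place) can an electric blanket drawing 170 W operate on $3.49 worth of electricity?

79.0 h

Energy available = $3.49 ÷ $0.26/kWh = 13.4231 kWh
Hours = 13.4231 kWh ÷ 0.17 kW = 79.0 h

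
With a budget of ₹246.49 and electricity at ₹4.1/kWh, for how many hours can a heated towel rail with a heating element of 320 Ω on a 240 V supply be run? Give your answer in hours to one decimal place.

Power = V²/R = 240²/320 = 180 W = 0.18 kW
Energy available = ₹246.49 ÷ ₹4.1/kWh = 60.1195 kWh
Hours = 60.1195 kWh ÷ 0.18 kW = 334.0 h

334.0 h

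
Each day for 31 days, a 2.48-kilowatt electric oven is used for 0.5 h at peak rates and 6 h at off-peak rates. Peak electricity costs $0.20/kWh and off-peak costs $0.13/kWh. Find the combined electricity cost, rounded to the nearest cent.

$67.65

Peak energy = 2.48 kW × 0.5 h × 31 = 38.44 kWh
Off-peak energy = 2.48 kW × 6 h × 31 = 461.28 kWh
Cost = 38.44 × $0.20 + 461.28 × $0.13 = $7.688 + $59.9664 = $67.65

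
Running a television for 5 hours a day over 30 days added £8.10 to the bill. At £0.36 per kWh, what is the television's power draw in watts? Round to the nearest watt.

Energy = £8.10 ÷ £0.36/kWh = 22.5 kWh
Runtime = 5 h/day × 30 days = 150 h
Power = 22.5 kWh ÷ 150 h = 0.15 kW = 150 W

150 W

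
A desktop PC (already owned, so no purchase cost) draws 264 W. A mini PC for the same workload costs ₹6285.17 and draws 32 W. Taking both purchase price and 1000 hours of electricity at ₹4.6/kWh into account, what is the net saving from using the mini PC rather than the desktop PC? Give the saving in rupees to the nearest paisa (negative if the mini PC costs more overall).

desktop PC: ₹0.00 + (264/1000) kW × 1000 h × ₹4.6 = ₹0.00 + ₹1214.4 = ₹1214.4
mini PC: ₹6285.17 + (32/1000) kW × 1000 h × ₹4.6 = ₹6285.17 + ₹147.2 = ₹6432.37
Saving = ₹1214.4 − ₹6432.37 = −₹5217.97

-₹5217.97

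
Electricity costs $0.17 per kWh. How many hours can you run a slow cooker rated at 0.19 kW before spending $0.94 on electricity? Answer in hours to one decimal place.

Energy available = $0.94 ÷ $0.17/kWh = 5.5294 kWh
Hours = 5.5294 kWh ÷ 0.19 kW = 29.1 h

29.1 h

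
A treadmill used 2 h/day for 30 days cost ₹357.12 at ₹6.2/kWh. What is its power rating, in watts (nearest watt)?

Energy = ₹357.12 ÷ ₹6.2/kWh = 57.6 kWh
Runtime = 2 h/day × 30 days = 60 h
Power = 57.6 kWh ÷ 60 h = 0.96 kW = 960 W

960 W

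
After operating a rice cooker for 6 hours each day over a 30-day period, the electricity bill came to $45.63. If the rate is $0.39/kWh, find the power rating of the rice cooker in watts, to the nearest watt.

Energy = $45.63 ÷ $0.39/kWh = 117 kWh
Runtime = 6 h/day × 30 days = 180 h
Power = 117 kWh ÷ 180 h = 0.65 kW = 650 W

650 W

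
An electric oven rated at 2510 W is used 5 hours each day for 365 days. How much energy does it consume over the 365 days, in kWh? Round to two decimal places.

4580.75 kWh

Runtime = 5 h/day × 365 days = 1825 h
Energy = 2.51 kW × 1825 h = 4580.75 kWh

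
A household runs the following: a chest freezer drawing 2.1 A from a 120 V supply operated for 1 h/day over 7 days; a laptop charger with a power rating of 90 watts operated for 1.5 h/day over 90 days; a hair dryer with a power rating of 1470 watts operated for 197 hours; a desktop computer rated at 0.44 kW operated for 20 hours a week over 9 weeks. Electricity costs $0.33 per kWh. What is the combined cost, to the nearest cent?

$126.29

chest freezer: Power = 2.1 A × 120 V = 252 W = 0.252 kW
chest freezer: Runtime = 1 h/day × 7 days = 7 h
chest freezer: 0.252 kW × 7 h = 1.764 kWh
laptop charger: Runtime = 1.5 h/day × 90 days = 135 h
laptop charger: 0.09 kW × 135 h = 12.15 kWh
hair dryer: 1.47 kW × 197 h = 289.59 kWh
desktop computer: Runtime = 20 h/week × 9 weeks = 180 h
desktop computer: 0.44 kW × 180 h = 79.2 kWh
Total energy = 382.704 kWh
Cost = 382.704 × $0.33 = $126.29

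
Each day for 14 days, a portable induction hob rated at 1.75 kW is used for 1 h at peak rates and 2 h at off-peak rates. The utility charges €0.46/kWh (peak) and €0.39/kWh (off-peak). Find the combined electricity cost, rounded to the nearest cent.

€30.38

Peak energy = 1.75 kW × 1 h × 14 = 24.5 kWh
Off-peak energy = 1.75 kW × 2 h × 14 = 49 kWh
Cost = 24.5 × €0.46 + 49 × €0.39 = €11.27 + €19.11 = €30.38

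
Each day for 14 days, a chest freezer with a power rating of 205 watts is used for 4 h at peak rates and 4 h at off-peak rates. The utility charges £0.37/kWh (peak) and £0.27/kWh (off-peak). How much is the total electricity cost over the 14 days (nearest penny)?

£7.35

Peak energy = 0.205 kW × 4 h × 14 = 11.48 kWh
Off-peak energy = 0.205 kW × 4 h × 14 = 11.48 kWh
Cost = 11.48 × £0.37 + 11.48 × £0.27 = £4.2476 + £3.0996 = £7.35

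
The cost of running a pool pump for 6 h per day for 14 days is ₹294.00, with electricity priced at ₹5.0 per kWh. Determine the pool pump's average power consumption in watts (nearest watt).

700 W

Energy = ₹294.00 ÷ ₹5.0/kWh = 58.8 kWh
Runtime = 6 h/day × 14 days = 84 h
Power = 58.8 kWh ÷ 84 h = 0.7 kW = 700 W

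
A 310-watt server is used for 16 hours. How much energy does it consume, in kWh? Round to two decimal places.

4.96 kWh

Energy = 0.31 kW × 16 h = 4.96 kWh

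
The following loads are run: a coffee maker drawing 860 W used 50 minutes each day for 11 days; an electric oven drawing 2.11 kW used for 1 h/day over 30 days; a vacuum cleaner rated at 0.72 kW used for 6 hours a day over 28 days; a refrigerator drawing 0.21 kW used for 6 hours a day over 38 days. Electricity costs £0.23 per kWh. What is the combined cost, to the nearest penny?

coffee maker: Runtime = 50 min × 11 = 550 min = 9.166666… h
coffee maker: 0.86 kW × 9.166666… h = 7.883333… kWh
electric oven: Runtime = 1 h/day × 30 days = 30 h
electric oven: 2.11 kW × 30 h = 63.3 kWh
vacuum cleaner: Runtime = 6 h/day × 28 days = 168 h
vacuum cleaner: 0.72 kW × 168 h = 120.96 kWh
refrigerator: Runtime = 6 h/day × 38 days = 228 h
refrigerator: 0.21 kW × 228 h = 47.88 kWh
Total energy = 240.023333… kWh
Cost = 240.023333… × £0.23 = £55.21

£55.21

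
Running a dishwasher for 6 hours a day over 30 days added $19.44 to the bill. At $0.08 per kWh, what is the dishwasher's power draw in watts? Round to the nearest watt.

Energy = $19.44 ÷ $0.08/kWh = 243 kWh
Runtime = 6 h/day × 30 days = 180 h
Power = 243 kWh ÷ 180 h = 1.35 kW = 1350 W

1350 W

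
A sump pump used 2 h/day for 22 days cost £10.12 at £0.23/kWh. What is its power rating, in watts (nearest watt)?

Energy = £10.12 ÷ £0.23/kWh = 44 kWh
Runtime = 2 h/day × 22 days = 44 h
Power = 44 kWh ÷ 44 h = 1 kW = 1000 W

1000 W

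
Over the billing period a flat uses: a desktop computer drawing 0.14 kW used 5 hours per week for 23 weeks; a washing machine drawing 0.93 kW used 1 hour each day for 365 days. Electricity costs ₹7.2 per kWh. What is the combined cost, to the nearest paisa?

₹2559.96

desktop computer: Runtime = 5 h/week × 23 weeks = 115 h
desktop computer: 0.14 kW × 115 h = 16.1 kWh
washing machine: Runtime = 1 h/day × 365 days = 365 h
washing machine: 0.93 kW × 365 h = 339.45 kWh
Total energy = 355.55 kWh
Cost = 355.55 × ₹7.2 = ₹2559.96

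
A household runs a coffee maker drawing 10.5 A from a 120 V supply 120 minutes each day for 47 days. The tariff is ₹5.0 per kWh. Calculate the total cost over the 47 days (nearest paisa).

Power = 10.5 A × 120 V = 1260 W = 1.26 kW
Runtime = 120 min × 47 = 5640 min = 94 h
Energy = 1.26 kW × 94 h = 118.44 kWh
Cost = 118.44 kWh × ₹5.0/kWh = ₹592.20

₹592.20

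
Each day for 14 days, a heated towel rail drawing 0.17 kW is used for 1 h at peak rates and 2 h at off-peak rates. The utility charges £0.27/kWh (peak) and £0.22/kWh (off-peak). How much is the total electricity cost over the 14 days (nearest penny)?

Peak energy = 0.17 kW × 1 h × 14 = 2.38 kWh
Off-peak energy = 0.17 kW × 2 h × 14 = 4.76 kWh
Cost = 2.38 × £0.27 + 4.76 × £0.22 = £0.6426 + £1.0472 = £1.69

£1.69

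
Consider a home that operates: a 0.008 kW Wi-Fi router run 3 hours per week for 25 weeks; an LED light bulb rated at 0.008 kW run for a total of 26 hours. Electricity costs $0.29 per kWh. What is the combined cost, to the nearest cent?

Wi-Fi router: Runtime = 3 h/week × 25 weeks = 75 h
Wi-Fi router: 0.008 kW × 75 h = 0.6 kWh
LED light bulb: 0.008 kW × 26 h = 0.208 kWh
Total energy = 0.808 kWh
Cost = 0.808 × $0.29 = $0.23

$0.23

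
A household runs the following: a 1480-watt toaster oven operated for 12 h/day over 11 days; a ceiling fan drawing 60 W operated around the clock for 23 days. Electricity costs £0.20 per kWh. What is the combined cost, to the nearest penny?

toaster oven: Runtime = 12 h/day × 11 days = 132 h
toaster oven: 1.48 kW × 132 h = 195.36 kWh
ceiling fan: Runtime = 24 h × 23 = 552 h
ceiling fan: 0.06 kW × 552 h = 33.12 kWh
Total energy = 228.48 kWh
Cost = 228.48 × £0.20 = £45.70

£45.70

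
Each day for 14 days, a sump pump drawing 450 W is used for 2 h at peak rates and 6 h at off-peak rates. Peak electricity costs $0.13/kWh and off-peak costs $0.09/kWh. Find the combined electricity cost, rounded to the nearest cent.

$5.04

Peak energy = 0.45 kW × 2 h × 14 = 12.6 kWh
Off-peak energy = 0.45 kW × 6 h × 14 = 37.8 kWh
Cost = 12.6 × $0.13 + 37.8 × $0.09 = $1.638 + $3.402 = $5.04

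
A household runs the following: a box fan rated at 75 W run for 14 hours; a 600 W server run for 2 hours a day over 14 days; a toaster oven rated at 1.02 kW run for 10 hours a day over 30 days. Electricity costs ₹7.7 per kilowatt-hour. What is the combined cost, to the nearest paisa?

₹2493.65

box fan: 0.075 kW × 14 h = 1.05 kWh
server: Runtime = 2 h/day × 14 days = 28 h
server: 0.6 kW × 28 h = 16.8 kWh
toaster oven: Runtime = 10 h/day × 30 days = 300 h
toaster oven: 1.02 kW × 300 h = 306 kWh
Total energy = 323.85 kWh
Cost = 323.85 × ₹7.7 = ₹2493.65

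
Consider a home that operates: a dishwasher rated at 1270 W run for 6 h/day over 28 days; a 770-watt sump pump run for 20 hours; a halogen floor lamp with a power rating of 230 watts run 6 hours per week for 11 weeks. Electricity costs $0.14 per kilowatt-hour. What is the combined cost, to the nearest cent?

$34.15

dishwasher: Runtime = 6 h/day × 28 days = 168 h
dishwasher: 1.27 kW × 168 h = 213.36 kWh
sump pump: 0.77 kW × 20 h = 15.4 kWh
halogen floor lamp: Runtime = 6 h/week × 11 weeks = 66 h
halogen floor lamp: 0.23 kW × 66 h = 15.18 kWh
Total energy = 243.94 kWh
Cost = 243.94 × $0.14 = $34.15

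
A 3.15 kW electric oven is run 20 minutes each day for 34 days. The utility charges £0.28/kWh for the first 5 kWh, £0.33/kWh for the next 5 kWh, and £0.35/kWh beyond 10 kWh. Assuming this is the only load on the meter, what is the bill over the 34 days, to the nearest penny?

Runtime = 20 min × 34 = 680 min = 11.333333… h
Energy = 3.15 kW × 11.333333… h = 35.7 kWh
Tier 1 (0–5 kWh): 5 × £0.28 = £1.4
Tier 2 (5–10 kWh): 5 × £0.33 = £1.65
Above 10 kWh: 25.7 × £0.35 = £8.995
Bill = £12.05

£12.05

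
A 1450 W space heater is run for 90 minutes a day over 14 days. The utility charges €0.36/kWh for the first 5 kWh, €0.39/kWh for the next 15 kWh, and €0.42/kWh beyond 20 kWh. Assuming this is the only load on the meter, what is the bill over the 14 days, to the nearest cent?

Runtime = 90 min × 14 = 1260 min = 21 h
Energy = 1.45 kW × 21 h = 30.45 kWh
Tier 1 (0–5 kWh): 5 × €0.36 = €1.8
Tier 2 (5–20 kWh): 15 × €0.39 = €5.85
Above 20 kWh: 10.45 × €0.42 = €4.389
Bill = €12.04

€12.04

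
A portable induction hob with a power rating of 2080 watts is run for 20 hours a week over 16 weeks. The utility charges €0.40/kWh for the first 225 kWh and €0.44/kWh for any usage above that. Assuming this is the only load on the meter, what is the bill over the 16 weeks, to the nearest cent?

Runtime = 20 h/week × 16 weeks = 320 h
Energy = 2.08 kW × 320 h = 665.6 kWh
Tier 1 (0–225 kWh): 225 × €0.40 = €90
Above 225 kWh: 440.6 × €0.44 = €193.864
Bill = €283.86

€283.86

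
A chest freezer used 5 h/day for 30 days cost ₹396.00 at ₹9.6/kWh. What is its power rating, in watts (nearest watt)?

Energy = ₹396.00 ÷ ₹9.6/kWh = 41.25 kWh
Runtime = 5 h/day × 30 days = 150 h
Power = 41.25 kWh ÷ 150 h = 0.275 kW = 275 W

275 W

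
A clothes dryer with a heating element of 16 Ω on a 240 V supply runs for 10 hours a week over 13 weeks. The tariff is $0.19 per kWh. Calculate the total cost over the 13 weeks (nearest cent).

$88.92

Power = V²/R = 240²/16 = 3600 W = 3.6 kW
Runtime = 10 h/week × 13 weeks = 130 h
Energy = 3.6 kW × 130 h = 468 kWh
Cost = 468 kWh × $0.19/kWh = $88.92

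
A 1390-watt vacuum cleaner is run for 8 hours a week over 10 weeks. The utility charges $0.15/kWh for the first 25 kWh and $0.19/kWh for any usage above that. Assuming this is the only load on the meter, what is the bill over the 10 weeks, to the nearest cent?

$20.13

Runtime = 8 h/week × 10 weeks = 80 h
Energy = 1.39 kW × 80 h = 111.2 kWh
Tier 1 (0–25 kWh): 25 × $0.15 = $3.75
Above 25 kWh: 86.2 × $0.19 = $16.378
Bill = $20.13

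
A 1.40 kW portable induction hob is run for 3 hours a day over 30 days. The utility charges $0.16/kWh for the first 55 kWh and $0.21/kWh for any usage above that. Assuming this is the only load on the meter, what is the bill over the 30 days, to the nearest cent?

$23.71

Runtime = 3 h/day × 30 days = 90 h
Energy = 1.4 kW × 90 h = 126 kWh
Tier 1 (0–55 kWh): 55 × $0.16 = $8.8
Above 55 kWh: 71 × $0.21 = $14.91
Bill = $23.71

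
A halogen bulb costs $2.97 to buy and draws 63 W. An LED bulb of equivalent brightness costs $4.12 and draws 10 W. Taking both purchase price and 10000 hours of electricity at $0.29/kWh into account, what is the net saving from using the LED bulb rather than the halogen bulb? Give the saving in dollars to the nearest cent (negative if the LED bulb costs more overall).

halogen bulb: $2.97 + (63/1000) kW × 10000 h × $0.29 = $2.97 + $182.7 = $185.67
LED bulb: $4.12 + (10/1000) kW × 10000 h × $0.29 = $4.12 + $29 = $33.12
Saving = $185.67 − $33.12 = $152.55

$152.55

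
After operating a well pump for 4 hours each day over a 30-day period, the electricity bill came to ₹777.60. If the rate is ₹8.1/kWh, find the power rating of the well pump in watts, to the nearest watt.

800 W

Energy = ₹777.60 ÷ ₹8.1/kWh = 96 kWh
Runtime = 4 h/day × 30 days = 120 h
Power = 96 kWh ÷ 120 h = 0.8 kW = 800 W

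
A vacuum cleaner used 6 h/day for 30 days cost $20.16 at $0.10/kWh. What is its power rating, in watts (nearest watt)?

Energy = $20.16 ÷ $0.10/kWh = 201.6 kWh
Runtime = 6 h/day × 30 days = 180 h
Power = 201.6 kWh ÷ 180 h = 1.12 kW = 1120 W

1120 W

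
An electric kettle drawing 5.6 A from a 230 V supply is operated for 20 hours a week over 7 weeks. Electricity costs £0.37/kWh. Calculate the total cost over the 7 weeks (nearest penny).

Power = 5.6 A × 230 V = 1288 W = 1.288 kW
Runtime = 20 h/week × 7 weeks = 140 h
Energy = 1.288 kW × 140 h = 180.32 kWh
Cost = 180.32 kWh × £0.37/kWh = £66.72

£66.72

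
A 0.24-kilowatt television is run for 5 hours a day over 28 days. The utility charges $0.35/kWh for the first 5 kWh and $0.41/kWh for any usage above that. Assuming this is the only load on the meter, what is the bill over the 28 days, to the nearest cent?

Runtime = 5 h/day × 28 days = 140 h
Energy = 0.24 kW × 140 h = 33.6 kWh
Tier 1 (0–5 kWh): 5 × $0.35 = $1.75
Above 5 kWh: 28.6 × $0.41 = $11.726
Bill = $13.48

$13.48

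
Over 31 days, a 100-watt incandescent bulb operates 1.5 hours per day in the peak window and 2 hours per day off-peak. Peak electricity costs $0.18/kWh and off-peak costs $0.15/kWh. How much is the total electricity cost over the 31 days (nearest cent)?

$1.77

Peak energy = 0.1 kW × 1.5 h × 31 = 4.65 kWh
Off-peak energy = 0.1 kW × 2 h × 31 = 6.2 kWh
Cost = 4.65 × $0.18 + 6.2 × $0.15 = $0.837 + $0.93 = $1.77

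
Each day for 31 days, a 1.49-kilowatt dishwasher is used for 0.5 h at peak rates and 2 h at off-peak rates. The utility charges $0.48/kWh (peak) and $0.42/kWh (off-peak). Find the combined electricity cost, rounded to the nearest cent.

$49.89

Peak energy = 1.49 kW × 0.5 h × 31 = 23.095 kWh
Off-peak energy = 1.49 kW × 2 h × 31 = 92.38 kWh
Cost = 23.095 × $0.48 + 92.38 × $0.42 = $11.0856 + $38.7996 = $49.89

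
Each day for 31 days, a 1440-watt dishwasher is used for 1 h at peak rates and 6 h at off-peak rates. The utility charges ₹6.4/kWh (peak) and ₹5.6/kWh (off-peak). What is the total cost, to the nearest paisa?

₹1785.60

Peak energy = 1.44 kW × 1 h × 31 = 44.64 kWh
Off-peak energy = 1.44 kW × 6 h × 31 = 267.84 kWh
Cost = 44.64 × ₹6.4 + 267.84 × ₹5.6 = ₹285.696 + ₹1499.904 = ₹1785.60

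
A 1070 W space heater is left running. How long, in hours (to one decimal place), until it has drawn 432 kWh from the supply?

Hours = 432 kWh ÷ 1.07 kW = 403.7 h

403.7 h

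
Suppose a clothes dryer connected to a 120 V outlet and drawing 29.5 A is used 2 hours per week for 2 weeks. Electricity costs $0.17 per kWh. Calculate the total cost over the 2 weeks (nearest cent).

$2.41

Power = 29.5 A × 120 V = 3540 W = 3.54 kW
Runtime = 2 h/week × 2 weeks = 4 h
Energy = 3.54 kW × 4 h = 14.16 kWh
Cost = 14.16 kWh × $0.17/kWh = $2.41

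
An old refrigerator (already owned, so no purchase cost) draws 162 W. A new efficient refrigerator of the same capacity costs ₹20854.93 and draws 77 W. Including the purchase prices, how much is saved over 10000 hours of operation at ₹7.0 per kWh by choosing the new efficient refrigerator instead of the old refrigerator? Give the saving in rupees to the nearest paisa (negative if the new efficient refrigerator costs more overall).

old refrigerator: ₹0.00 + (162/1000) kW × 10000 h × ₹7.0 = ₹0.00 + ₹11340 = ₹11340
new efficient refrigerator: ₹20854.93 + (77/1000) kW × 10000 h × ₹7.0 = ₹20854.93 + ₹5390 = ₹26244.93
Saving = ₹11340 − ₹26244.93 = −₹14904.93

-₹14904.93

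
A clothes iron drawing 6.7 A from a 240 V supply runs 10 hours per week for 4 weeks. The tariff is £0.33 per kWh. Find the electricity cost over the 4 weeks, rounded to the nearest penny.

Power = 6.7 A × 240 V = 1608 W = 1.608 kW
Runtime = 10 h/week × 4 weeks = 40 h
Energy = 1.608 kW × 40 h = 64.32 kWh
Cost = 64.32 kWh × £0.33/kWh = £21.23

£21.23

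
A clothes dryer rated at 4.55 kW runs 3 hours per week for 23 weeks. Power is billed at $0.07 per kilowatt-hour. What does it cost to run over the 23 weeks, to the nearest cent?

$21.98

Runtime = 3 h/week × 23 weeks = 69 h
Energy = 4.55 kW × 69 h = 313.95 kWh
Cost = 313.95 kWh × $0.07/kWh = $21.98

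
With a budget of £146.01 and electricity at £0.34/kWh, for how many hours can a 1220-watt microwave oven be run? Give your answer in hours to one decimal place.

352.0 h

Energy available = £146.01 ÷ £0.34/kWh = 429.4412 kWh
Hours = 429.4412 kWh ÷ 1.22 kW = 352.0 h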